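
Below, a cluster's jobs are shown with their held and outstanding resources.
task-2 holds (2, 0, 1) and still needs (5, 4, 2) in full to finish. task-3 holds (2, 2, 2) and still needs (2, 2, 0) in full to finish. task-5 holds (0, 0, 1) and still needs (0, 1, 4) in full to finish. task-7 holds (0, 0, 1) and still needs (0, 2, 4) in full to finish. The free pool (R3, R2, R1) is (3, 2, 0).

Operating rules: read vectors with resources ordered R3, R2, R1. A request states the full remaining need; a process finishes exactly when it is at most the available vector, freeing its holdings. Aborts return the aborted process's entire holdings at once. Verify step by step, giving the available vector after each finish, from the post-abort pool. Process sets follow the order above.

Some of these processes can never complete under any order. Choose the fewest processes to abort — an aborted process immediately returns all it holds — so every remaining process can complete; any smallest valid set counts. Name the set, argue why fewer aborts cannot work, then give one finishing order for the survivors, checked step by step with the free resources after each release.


Minimum abort set: task-7.
Key observation: the deadlocked task-5 becomes finishable only because task-7 released (0, 0, 1); it completes at step 3 below.
Minimality: the empty abort set fails — the state is deadlocked as it stands.
The survivors complete as task-3, task-2, task-5. Verifying each step (starting from the post-abort pool):
  pool = (3, 2, 1)
  task-3: need (2, 2, 0) fits (3, 2, 1); releases (2, 2, 2), pool now (5, 4, 3)
  task-2: need (5, 4, 2) fits (5, 4, 3); releases (2, 0, 1), pool now (7, 4, 4)
  task-5: need (0, 1, 4) fits (7, 4, 4); releases (0, 0, 1), pool now (7, 4, 5)


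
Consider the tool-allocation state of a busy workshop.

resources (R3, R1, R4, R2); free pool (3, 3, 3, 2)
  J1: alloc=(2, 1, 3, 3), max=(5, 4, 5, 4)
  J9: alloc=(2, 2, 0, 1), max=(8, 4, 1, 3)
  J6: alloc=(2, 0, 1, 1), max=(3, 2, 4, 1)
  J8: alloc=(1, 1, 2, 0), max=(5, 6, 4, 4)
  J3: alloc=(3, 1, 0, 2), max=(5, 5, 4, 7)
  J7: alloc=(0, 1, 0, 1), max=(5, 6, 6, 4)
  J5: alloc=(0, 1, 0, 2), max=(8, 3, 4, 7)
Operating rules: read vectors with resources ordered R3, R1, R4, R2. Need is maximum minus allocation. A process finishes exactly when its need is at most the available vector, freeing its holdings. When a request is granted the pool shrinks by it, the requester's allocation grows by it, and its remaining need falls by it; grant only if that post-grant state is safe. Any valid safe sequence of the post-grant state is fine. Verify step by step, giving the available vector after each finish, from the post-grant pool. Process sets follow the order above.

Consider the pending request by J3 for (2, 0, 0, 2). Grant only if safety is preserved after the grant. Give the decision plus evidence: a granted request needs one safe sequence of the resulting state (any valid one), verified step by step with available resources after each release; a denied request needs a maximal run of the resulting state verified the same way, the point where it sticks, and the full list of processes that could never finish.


GRANT: granting preserves safety; a valid post-grant sequence is J6, J1, J3, J9, J5, J7, J8.
Key observation: (1, 3, 3, 0) free after granting still covers J6 first, and each release covers the next.
Verifying the post-grant state step by step:
  pool = (1, 3, 3, 0)
  J6: need (1, 2, 3, 0) fits (1, 3, 3, 0); releases (2, 0, 1, 1), pool now (3, 3, 4, 1)
  J1: need (3, 3, 2, 1) fits (3, 3, 4, 1); releases (2, 1, 3, 3), pool now (5, 4, 7, 4)
  J3: need (0, 4, 4, 3) fits (5, 4, 7, 4); releases (5, 1, 0, 4), pool now (10, 5, 7, 8)
  J9: need (6, 2, 1, 2) fits (10, 5, 7, 8); releases (2, 2, 0, 1), pool now (12, 7, 7, 9)
  J5: need (8, 2, 4, 5) fits (12, 7, 7, 9); releases (0, 1, 0, 2), pool now (12, 8, 7, 11)
  J7: need (5, 5, 6, 3) fits (12, 8, 7, 11); releases (0, 1, 0, 1), pool now (12, 9, 7, 12)
  J8: need (4, 5, 2, 4) fits (12, 9, 7, 12); releases (1, 1, 2, 0), pool now (13, 10, 9, 12)


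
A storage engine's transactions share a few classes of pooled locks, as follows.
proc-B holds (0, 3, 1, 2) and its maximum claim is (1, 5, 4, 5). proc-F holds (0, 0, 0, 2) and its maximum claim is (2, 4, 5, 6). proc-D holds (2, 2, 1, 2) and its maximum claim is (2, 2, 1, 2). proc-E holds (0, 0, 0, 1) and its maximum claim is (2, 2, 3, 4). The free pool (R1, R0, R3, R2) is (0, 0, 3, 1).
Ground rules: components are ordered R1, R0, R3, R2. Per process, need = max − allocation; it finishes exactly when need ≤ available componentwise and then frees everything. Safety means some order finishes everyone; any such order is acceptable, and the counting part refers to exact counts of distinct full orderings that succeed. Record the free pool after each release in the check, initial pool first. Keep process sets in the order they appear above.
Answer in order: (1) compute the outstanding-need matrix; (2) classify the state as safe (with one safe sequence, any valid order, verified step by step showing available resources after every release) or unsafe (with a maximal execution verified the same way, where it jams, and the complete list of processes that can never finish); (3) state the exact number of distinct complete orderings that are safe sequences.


(1) Outstanding need per process (order R1, R0, R3, R2):
  proc-B: (1, 2, 3, 3)
  proc-F: (2, 4, 5, 4)
  proc-D: (0, 0, 0, 0)
  proc-E: (2, 2, 3, 3)
(2) SAFE, for example via the order proc-D, proc-B, proc-E, proc-F.
Key observation: at proc-B the run first touches a limit — (1, 2, 3, 3) against (2, 2, 4, 3), exact on a resource it actually requests.
Verifying each step:
  pool = (0, 0, 3, 1)
  run proc-D (needs (0, 0, 0, 0), free (0, 0, 3, 1)); after release of (2, 2, 1, 2) the pool is (2, 2, 4, 3)
  run proc-B (needs (1, 2, 3, 3), free (2, 2, 4, 3)); after release of (0, 3, 1, 2) the pool is (2, 5, 5, 5)
  run proc-E (needs (2, 2, 3, 3), free (2, 5, 5, 5)); after release of (0, 0, 0, 1) the pool is (2, 5, 5, 6)
  run proc-F (needs (2, 4, 5, 4), free (2, 5, 5, 6)); after release of (0, 0, 0, 2) the pool is (2, 5, 5, 8)
(3) Precisely 3 of the possible complete orderings are safe sequences.


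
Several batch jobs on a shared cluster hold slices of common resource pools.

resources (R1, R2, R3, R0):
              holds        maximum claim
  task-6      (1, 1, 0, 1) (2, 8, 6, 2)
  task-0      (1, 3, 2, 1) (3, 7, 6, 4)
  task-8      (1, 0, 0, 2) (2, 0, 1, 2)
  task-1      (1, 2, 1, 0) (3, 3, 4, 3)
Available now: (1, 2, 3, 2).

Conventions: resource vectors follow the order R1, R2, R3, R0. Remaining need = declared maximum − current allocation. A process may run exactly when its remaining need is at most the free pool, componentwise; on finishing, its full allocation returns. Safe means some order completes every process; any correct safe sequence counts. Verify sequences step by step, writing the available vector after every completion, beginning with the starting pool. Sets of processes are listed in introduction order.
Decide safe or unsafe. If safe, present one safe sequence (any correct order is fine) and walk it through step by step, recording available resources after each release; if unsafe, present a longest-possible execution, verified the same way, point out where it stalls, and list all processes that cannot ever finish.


SAFE. One safe sequence: task-8, task-1, task-0, task-6.
Key observation: the first exact fit in this order is task-8 — it needs (1, 0, 1, 0) with (1, 2, 3, 2) free, meeting a requested resource to the last unit.
Verifying each step:
  pool = (1, 2, 3, 2)
  run task-8 (needs (1, 0, 1, 0), free (1, 2, 3, 2)); after release of (1, 0, 0, 2) the pool is (2, 2, 3, 4)
  run task-1 (needs (2, 1, 3, 3), free (2, 2, 3, 4)); after release of (1, 2, 1, 0) the pool is (3, 4, 4, 4)
  run task-0 (needs (2, 4, 4, 3), free (3, 4, 4, 4)); after release of (1, 3, 2, 1) the pool is (4, 7, 6, 5)
  run task-6 (needs (1, 7, 6, 1), free (4, 7, 6, 5)); after release of (1, 1, 0, 1) the pool is (5, 8, 6, 6)


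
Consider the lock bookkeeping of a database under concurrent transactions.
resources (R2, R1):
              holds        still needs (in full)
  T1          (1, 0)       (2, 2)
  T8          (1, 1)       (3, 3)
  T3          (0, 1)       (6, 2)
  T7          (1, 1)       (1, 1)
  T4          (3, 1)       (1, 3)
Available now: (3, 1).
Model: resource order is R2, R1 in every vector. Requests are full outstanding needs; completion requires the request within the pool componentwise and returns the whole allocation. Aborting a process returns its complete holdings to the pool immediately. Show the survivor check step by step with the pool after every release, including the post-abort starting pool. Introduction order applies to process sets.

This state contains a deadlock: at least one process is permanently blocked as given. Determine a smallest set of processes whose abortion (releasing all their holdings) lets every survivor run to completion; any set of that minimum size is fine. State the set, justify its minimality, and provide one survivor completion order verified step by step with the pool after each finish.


Abort T3.
Key observation: no ordering could ever have run T8 before the abort of T3; with (0, 1) back in the pool it fits at step 2.
No smaller set exists: with zero aborts the deadlock remains.
The survivors complete as T7, T8, T1, T4. Verifying each step (starting from the post-abort pool):
  pool = (3, 2)
  T7 needs (1, 1) <= (3, 2) -> finishes; pool += (1, 1) = (4, 3)
  T8 needs (3, 3) <= (4, 3) -> finishes; pool += (1, 1) = (5, 4)
  T1 needs (2, 2) <= (5, 4) -> finishes; pool += (1, 0) = (6, 4)
  T4 needs (1, 3) <= (6, 4) -> finishes; pool += (3, 1) = (9, 5)


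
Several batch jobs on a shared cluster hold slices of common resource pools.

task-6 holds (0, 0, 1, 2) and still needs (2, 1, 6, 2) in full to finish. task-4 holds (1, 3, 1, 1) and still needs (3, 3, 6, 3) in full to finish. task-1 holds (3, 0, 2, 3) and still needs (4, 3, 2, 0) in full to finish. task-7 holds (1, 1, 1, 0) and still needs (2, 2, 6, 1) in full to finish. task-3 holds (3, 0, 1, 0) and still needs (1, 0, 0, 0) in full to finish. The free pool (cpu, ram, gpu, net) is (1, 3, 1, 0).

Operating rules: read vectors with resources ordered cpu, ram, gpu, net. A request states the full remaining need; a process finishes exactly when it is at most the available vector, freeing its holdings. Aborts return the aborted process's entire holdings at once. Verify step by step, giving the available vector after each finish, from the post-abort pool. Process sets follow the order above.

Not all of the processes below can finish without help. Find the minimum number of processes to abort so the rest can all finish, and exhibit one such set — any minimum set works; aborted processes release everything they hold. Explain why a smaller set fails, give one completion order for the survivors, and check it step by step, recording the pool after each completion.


Abort task-4 and task-7.
Key observation: task-6 could never have finished before the abort; with (2, 4, 2, 1) returned by task-4 and task-7, it fits at step 3.
No one abort is enough; case by case: task-6 alone leaves task-4 blocked (short on gpu); task-4 alone leaves task-6 blocked (short on gpu); task-1 alone leaves task-6 blocked (short on gpu); task-7 alone leaves task-6 blocked (short on gpu); task-3 alone leaves task-6 blocked (short on gpu).
Survivors finish in the order: task-3, task-1, task-6. Verifying each step (pool after the aborts first):
  pool = (3, 7, 3, 1)
  task-3: need (1, 0, 0, 0) fits (3, 7, 3, 1); releases (3, 0, 1, 0), pool now (6, 7, 4, 1)
  task-1: need (4, 3, 2, 0) fits (6, 7, 4, 1); releases (3, 0, 2, 3), pool now (9, 7, 6, 4)
  task-6: need (2, 1, 6, 2) fits (9, 7, 6, 4); releases (0, 0, 1, 2), pool now (9, 7, 7, 6)


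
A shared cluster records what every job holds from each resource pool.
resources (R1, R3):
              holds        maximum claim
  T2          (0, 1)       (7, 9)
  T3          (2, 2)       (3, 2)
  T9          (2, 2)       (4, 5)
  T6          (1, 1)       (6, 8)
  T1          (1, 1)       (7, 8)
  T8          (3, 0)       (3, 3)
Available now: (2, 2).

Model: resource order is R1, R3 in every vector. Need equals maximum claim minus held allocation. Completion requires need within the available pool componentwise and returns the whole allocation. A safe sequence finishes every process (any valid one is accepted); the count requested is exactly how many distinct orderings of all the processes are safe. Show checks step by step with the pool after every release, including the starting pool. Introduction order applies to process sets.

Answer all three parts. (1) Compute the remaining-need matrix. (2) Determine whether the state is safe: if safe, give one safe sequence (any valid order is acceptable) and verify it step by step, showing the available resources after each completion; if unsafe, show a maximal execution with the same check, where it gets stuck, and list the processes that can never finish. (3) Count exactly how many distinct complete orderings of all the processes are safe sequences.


(1) Outstanding need per process (order R1, R3):
  T2: (7, 8)
  T3: (1, 0)
  T9: (2, 3)
  T6: (5, 7)
  T1: (6, 7)
  T8: (0, 3)
(2) UNSAFE — no complete ordering exists.
Key observation: once T3, T9, T8 finish, the pool peaks at (9, 6) — and every remaining process still needs more R3 than that.
Going as far as possible: T3, T9, T8; after that, nothing fits. Walking it through:
  pool = (2, 2)
  T3 needs (1, 0) <= (2, 2) -> finishes; pool += (2, 2) = (4, 4)
  T9 needs (2, 3) <= (4, 4) -> finishes; pool += (2, 2) = (6, 6)
  T8 needs (0, 3) <= (6, 6) -> finishes; pool += (3, 0) = (9, 6)
  T2 cannot run: need (7, 8) vs free (9, 6) (insufficient R3)
  T6 cannot run: need (5, 7) vs free (9, 6) (insufficient R3)
  T1 cannot run: need (6, 7) vs free (9, 6) (insufficient R3)
Permanently blocked: T2, T6 and T1.
(3) The exact count: 0 of the possible complete orderings are safe sequences.


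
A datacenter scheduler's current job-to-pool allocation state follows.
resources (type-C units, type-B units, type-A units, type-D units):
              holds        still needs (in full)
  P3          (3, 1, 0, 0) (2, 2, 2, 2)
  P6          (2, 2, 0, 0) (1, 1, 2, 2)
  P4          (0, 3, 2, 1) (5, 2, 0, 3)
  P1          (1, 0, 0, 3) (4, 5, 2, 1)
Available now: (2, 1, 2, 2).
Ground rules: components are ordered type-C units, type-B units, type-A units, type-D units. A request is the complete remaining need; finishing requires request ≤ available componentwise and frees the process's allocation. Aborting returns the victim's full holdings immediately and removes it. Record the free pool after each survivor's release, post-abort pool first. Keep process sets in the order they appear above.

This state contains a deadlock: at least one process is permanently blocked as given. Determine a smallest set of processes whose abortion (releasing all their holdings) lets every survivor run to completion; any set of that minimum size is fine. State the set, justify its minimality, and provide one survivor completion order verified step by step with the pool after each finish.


The answer: abort P1.
Key observation: P4 could never have finished before the abort; with (1, 0, 0, 3) returned by P1, it fits at step 2.
Minimality: the empty abort set fails — the state is deadlocked as it stands.
The survivors complete as P6, P4, P3. Verifying each step (starting from the post-abort pool):
  pool = (3, 1, 2, 5)
  run P6 (needs (1, 1, 2, 2), free (3, 1, 2, 5)); after release of (2, 2, 0, 0) the pool is (5, 3, 2, 5)
  run P4 (needs (5, 2, 0, 3), free (5, 3, 2, 5)); after release of (0, 3, 2, 1) the pool is (5, 6, 4, 6)
  run P3 (needs (2, 2, 2, 2), free (5, 6, 4, 6)); after release of (3, 1, 0, 0) the pool is (8, 7, 4, 6)


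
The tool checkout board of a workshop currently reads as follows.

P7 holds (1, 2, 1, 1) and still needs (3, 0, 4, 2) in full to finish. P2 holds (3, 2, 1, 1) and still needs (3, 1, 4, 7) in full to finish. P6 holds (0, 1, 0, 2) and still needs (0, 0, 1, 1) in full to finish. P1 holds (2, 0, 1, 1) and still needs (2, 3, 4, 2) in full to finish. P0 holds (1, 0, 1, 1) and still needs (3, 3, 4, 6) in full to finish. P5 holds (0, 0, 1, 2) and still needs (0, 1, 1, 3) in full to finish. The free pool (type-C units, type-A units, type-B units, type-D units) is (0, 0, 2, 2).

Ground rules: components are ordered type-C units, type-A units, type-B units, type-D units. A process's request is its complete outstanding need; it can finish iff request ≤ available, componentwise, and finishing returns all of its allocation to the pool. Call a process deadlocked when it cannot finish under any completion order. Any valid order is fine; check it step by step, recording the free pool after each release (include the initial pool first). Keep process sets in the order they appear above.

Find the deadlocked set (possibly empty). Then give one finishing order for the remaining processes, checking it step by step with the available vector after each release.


Deadlocked set: P7, P2, P1 and P0.
Key observation: the pool after P6, P5 is (0, 1, 3, 6); every surviving request exceeds it in type-C units, so progress ends there.
One completion order for the rest: P6, P5. Verifying each step:
  pool = (0, 0, 2, 2)
  P6 needs (0, 0, 1, 1) <= (0, 0, 2, 2) -> finishes; pool += (0, 1, 0, 2) = (0, 1, 2, 4)
  P5 needs (0, 1, 1, 3) <= (0, 1, 2, 4) -> finishes; pool += (0, 0, 1, 2) = (0, 1, 3, 6)
None of the blocked processes ever fits:
  P7 still needs (3, 0, 4, 2) but only (0, 1, 3, 6) is free — short on type-C units and type-B units
  P2 still needs (3, 1, 4, 7) but only (0, 1, 3, 6) is free — short on type-C units, type-B units and type-D units
  P1 still needs (2, 3, 4, 2) but only (0, 1, 3, 6) is free — short on type-C units, type-A units and type-B units
  P0 still needs (3, 3, 4, 6) but only (0, 1, 3, 6) is free — short on type-C units, type-A units and type-B units


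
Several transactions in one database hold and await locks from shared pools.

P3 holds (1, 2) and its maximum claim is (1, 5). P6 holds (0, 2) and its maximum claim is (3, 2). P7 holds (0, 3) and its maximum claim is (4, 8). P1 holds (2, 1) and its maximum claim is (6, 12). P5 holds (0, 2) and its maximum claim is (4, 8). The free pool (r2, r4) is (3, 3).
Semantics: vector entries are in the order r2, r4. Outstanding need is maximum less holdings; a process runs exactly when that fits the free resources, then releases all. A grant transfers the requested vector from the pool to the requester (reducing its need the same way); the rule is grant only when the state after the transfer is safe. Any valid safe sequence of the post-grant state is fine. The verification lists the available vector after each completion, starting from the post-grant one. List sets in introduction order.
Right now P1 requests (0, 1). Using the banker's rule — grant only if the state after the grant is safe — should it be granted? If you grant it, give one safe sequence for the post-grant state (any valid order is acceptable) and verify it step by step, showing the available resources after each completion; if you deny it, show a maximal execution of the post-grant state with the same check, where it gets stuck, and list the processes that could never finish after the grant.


GRANT — the state after the grant stays safe, e.g. via P6, P3, P5, P7, P1.
Key observation: even at the reduced pool (3, 2), P6 fits immediately, so safety survives the grant.
Check on the post-grant state, step by step:
  pool = (3, 2)
  P6: need (3, 0) fits (3, 2); releases (0, 2), pool now (3, 4)
  P3: need (0, 3) fits (3, 4); releases (1, 2), pool now (4, 6)
  P5: need (4, 6) fits (4, 6); releases (0, 2), pool now (4, 8)
  P7: need (4, 5) fits (4, 8); releases (0, 3), pool now (4, 11)
  P1: need (4, 10) fits (4, 11); releases (2, 2), pool now (6, 13)


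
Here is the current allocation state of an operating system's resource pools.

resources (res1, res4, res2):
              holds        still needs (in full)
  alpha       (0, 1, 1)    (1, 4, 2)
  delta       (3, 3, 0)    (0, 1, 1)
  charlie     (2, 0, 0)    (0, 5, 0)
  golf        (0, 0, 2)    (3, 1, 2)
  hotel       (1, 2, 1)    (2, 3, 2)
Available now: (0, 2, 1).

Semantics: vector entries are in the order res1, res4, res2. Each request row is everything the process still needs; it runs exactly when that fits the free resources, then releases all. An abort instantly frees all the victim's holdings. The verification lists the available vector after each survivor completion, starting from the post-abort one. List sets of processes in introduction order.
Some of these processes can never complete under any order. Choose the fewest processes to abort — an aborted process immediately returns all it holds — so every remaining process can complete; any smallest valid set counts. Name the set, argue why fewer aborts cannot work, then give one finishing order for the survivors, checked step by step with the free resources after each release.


Abort golf.
Key observation: the returned (0, 0, 2) from golf is what brings alpha — unrunnable before, under any order — into play at step 2.
No smaller set exists: with zero aborts the deadlock remains.
One survivor order: delta, alpha, hotel, charlie. Check, step by step (post-abort pool first):
  pool = (0, 2, 3)
  delta needs (0, 1, 1) <= (0, 2, 3) -> finishes; pool += (3, 3, 0) = (3, 5, 3)
  alpha needs (1, 4, 2) <= (3, 5, 3) -> finishes; pool += (0, 1, 1) = (3, 6, 4)
  hotel needs (2, 3, 2) <= (3, 6, 4) -> finishes; pool += (1, 2, 1) = (4, 8, 5)
  charlie needs (0, 5, 0) <= (4, 8, 5) -> finishes; pool += (2, 0, 0) = (6, 8, 5)


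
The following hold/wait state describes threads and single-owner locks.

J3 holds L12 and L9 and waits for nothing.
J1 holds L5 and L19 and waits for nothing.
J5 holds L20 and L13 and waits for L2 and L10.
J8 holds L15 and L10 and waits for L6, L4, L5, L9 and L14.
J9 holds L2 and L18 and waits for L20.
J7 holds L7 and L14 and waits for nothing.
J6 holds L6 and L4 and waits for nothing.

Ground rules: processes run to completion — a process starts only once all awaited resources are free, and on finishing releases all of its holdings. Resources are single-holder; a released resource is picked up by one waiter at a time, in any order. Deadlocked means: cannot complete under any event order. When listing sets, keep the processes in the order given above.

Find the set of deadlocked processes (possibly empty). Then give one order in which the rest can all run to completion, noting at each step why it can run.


Deadlocked: J5 and J9.
Key observation: the waits loop around J5 -> J9 -> J5 with no way out; no other process is dragged down with it.
One completion order for the rest: J3, J6, J7, J1, J8.
Check, step by step:
  J3: no waits; runs immediately, freeing L12 and L9
  J6: no waits; runs immediately, freeing L6 and L4
  J7: no waits; runs immediately, freeing L7 and L14
  J1: no waits; runs immediately, freeing L5 and L19
  run J8 (all its waits — L6, L4, L5, L9 and L14 — are resolved); releases L15 and L10


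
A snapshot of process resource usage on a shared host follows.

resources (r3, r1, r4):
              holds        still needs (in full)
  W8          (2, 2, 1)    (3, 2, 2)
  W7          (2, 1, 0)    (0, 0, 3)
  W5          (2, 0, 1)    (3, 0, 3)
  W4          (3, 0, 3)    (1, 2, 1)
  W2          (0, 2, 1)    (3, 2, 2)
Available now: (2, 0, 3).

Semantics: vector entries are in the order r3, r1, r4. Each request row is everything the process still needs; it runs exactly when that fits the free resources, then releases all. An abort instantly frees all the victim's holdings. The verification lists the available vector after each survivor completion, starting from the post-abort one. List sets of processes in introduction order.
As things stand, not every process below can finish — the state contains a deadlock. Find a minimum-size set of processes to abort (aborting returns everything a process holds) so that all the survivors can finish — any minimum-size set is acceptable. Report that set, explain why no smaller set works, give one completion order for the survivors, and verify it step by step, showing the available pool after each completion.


The answer: abort W8.
Key observation: W2 could never have finished before the abort; with (2, 2, 1) returned by W8, it fits at step 2.
Minimality: the empty abort set fails — the state is deadlocked as it stands.
The survivors complete as W7, W2, W5, W4. Walking it through (starting from the post-abort pool):
  pool = (4, 2, 4)
  W7 needs (0, 0, 3) <= (4, 2, 4) -> finishes; pool += (2, 1, 0) = (6, 3, 4)
  W2 needs (3, 2, 2) <= (6, 3, 4) -> finishes; pool += (0, 2, 1) = (6, 5, 5)
  W5 needs (3, 0, 3) <= (6, 5, 5) -> finishes; pool += (2, 0, 1) = (8, 5, 6)
  W4 needs (1, 2, 1) <= (8, 5, 6) -> finishes; pool += (3, 0, 3) = (11, 5, 9)


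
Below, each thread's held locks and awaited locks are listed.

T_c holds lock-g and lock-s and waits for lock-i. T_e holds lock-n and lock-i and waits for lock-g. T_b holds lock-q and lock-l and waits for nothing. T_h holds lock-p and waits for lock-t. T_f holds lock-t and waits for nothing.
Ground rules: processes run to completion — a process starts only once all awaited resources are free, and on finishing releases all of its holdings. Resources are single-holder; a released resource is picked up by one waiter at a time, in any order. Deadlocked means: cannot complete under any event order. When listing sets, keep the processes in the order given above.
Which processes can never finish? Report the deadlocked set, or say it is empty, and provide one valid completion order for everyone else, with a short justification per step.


The deadlocked set is T_c and T_e.
Key observation: along T_c -> T_e -> T_c, each member waits on what the next one holds — a deadlock; no other process is dragged down with it.
A valid finishing order for the others: T_f, T_b, T_h.
Step-by-step check:
  run T_f (it waits on nothing); releases lock-t
  run T_b (it waits on nothing); releases lock-q and lock-l
  T_h waits on lock-t — all released -> runs and releases lock-p


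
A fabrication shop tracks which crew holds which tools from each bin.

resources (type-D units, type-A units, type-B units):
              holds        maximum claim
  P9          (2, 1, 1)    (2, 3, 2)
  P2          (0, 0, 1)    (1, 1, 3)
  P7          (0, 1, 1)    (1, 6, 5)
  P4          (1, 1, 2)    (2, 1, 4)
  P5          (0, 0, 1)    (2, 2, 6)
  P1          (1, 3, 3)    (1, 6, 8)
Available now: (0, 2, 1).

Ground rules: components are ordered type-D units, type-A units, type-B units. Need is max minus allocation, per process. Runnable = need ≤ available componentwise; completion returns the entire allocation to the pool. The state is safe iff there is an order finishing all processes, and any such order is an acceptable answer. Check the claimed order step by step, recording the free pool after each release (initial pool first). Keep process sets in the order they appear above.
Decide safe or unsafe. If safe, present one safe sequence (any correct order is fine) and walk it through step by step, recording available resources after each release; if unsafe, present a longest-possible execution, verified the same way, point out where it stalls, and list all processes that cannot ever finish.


SAFE, for example via the order P9, P4, P2, P1, P5, P7.
Key observation: P9 marks the first exact bind of the order: its need (0, 2, 1) fits the free (0, 2, 1) with zero slack on a requested resource.
Walking it through:
  pool = (0, 2, 1)
  P9: need (0, 2, 1) fits (0, 2, 1); releases (2, 1, 1), pool now (2, 3, 2)
  P4: need (1, 0, 2) fits (2, 3, 2); releases (1, 1, 2), pool now (3, 4, 4)
  P2: need (1, 1, 2) fits (3, 4, 4); releases (0, 0, 1), pool now (3, 4, 5)
  P1: need (0, 3, 5) fits (3, 4, 5); releases (1, 3, 3), pool now (4, 7, 8)
  P5: need (2, 2, 5) fits (4, 7, 8); releases (0, 0, 1), pool now (4, 7, 9)
  P7: need (1, 5, 4) fits (4, 7, 9); releases (0, 1, 1), pool now (4, 8, 10)


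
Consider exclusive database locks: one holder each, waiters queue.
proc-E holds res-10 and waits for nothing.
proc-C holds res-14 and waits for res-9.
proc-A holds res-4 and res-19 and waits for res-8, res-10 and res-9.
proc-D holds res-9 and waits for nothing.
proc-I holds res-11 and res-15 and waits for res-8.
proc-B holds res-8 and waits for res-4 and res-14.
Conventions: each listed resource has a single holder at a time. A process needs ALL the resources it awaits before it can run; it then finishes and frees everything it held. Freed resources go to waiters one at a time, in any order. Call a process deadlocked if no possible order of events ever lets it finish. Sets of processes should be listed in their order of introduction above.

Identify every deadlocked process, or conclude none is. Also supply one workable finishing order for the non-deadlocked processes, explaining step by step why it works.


The deadlocked set is proc-A, proc-I and proc-B.
Key observation: the cycle proc-A -> proc-B -> proc-A can never break — each member waits on the next; proc-I waits into the deadlock from upstream.
One completion order for the rest: proc-D, proc-C, proc-E.
Walking it through:
  run proc-D (it waits on nothing); releases res-9
  run proc-C (all its waits — res-9 — are resolved); releases res-14
  run proc-E (it waits on nothing); releases res-10


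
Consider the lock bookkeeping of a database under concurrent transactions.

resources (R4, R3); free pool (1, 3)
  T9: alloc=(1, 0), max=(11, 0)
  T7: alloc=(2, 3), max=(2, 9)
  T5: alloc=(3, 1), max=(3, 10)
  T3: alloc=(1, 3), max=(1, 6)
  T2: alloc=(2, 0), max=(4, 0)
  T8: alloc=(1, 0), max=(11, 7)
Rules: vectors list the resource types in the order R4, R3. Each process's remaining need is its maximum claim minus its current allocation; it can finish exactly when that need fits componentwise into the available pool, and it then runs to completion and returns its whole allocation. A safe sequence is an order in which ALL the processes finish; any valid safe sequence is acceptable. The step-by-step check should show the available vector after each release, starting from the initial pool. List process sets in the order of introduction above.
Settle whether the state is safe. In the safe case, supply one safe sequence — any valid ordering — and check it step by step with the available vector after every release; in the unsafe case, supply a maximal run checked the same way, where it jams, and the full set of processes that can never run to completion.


UNSAFE — no complete ordering exists.
Key observation: after T3, T2, T7, T5 complete, (9, 10) is the best the pool ever gets, yet each leftover process wants more R4.
The run T3, T2, T7, T5 cannot be extended any further. Step-by-step check:
  pool = (1, 3)
  T3: need (0, 3) fits (1, 3); releases (1, 3), pool now (2, 6)
  T2: need (2, 0) fits (2, 6); releases (2, 0), pool now (4, 6)
  T7: need (0, 6) fits (4, 6); releases (2, 3), pool now (6, 9)
  T5: need (0, 9) fits (6, 9); releases (3, 1), pool now (9, 10)
  blocked: T9 wants (10, 0), pool (9, 10) — not enough R4
  blocked: T8 wants (10, 7), pool (9, 10) — not enough R4
Processes that can never finish: T9 and T8.


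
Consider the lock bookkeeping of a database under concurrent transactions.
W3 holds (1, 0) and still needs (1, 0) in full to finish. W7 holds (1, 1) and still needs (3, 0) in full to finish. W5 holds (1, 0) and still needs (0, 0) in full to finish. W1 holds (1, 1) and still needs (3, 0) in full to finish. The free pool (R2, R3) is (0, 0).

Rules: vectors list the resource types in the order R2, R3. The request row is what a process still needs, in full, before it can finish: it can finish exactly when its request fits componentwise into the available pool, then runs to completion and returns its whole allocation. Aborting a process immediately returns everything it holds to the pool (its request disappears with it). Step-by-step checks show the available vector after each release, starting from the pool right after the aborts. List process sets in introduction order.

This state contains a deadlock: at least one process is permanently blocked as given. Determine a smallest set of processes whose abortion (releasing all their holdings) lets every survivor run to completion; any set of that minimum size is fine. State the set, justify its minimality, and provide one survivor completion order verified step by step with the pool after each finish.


Abort W1.
Key observation: the deadlocked W7 becomes finishable only because W1 released (1, 1); it completes at step 3 below.
No smaller set exists: with zero aborts the deadlock remains.
One survivor order: W5, W3, W7. Step-by-step check (post-abort pool first):
  pool = (1, 1)
  W5: need (0, 0) fits (1, 1); releases (1, 0), pool now (2, 1)
  W3: need (1, 0) fits (2, 1); releases (1, 0), pool now (3, 1)
  W7: need (3, 0) fits (3, 1); releases (1, 1), pool now (4, 2)


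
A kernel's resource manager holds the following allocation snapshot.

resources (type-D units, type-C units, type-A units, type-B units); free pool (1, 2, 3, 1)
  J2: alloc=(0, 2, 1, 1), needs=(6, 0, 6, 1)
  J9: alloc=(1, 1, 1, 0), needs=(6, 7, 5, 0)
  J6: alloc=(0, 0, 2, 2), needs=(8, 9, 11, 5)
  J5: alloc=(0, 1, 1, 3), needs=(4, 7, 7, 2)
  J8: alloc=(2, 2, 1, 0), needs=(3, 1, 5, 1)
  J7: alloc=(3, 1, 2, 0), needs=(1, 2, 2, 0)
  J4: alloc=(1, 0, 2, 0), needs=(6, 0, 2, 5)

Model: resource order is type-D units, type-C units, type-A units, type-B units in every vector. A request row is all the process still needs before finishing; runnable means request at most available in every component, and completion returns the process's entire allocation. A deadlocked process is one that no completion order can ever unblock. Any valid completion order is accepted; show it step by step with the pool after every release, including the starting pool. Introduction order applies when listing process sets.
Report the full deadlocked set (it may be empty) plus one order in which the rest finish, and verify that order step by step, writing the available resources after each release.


The deadlocked set is empty.
Key observation: no deadlock: J7 fits now, and the freed resources carry the rest through.
The rest can finish in the order J7, J8, J2, J9, J5, J4, J6. Step-by-step check:
  pool = (1, 2, 3, 1)
  J7 needs (1, 2, 2, 0) <= (1, 2, 3, 1) -> finishes; pool += (3, 1, 2, 0) = (4, 3, 5, 1)
  J8 needs (3, 1, 5, 1) <= (4, 3, 5, 1) -> finishes; pool += (2, 2, 1, 0) = (6, 5, 6, 1)
  J2 needs (6, 0, 6, 1) <= (6, 5, 6, 1) -> finishes; pool += (0, 2, 1, 1) = (6, 7, 7, 2)
  J9 needs (6, 7, 5, 0) <= (6, 7, 7, 2) -> finishes; pool += (1, 1, 1, 0) = (7, 8, 8, 2)
  J5 needs (4, 7, 7, 2) <= (7, 8, 8, 2) -> finishes; pool += (0, 1, 1, 3) = (7, 9, 9, 5)
  J4 needs (6, 0, 2, 5) <= (7, 9, 9, 5) -> finishes; pool += (1, 0, 2, 0) = (8, 9, 11, 5)
  J6 needs (8, 9, 11, 5) <= (8, 9, 11, 5) -> finishes; pool += (0, 0, 2, 2) = (8, 9, 13, 7)


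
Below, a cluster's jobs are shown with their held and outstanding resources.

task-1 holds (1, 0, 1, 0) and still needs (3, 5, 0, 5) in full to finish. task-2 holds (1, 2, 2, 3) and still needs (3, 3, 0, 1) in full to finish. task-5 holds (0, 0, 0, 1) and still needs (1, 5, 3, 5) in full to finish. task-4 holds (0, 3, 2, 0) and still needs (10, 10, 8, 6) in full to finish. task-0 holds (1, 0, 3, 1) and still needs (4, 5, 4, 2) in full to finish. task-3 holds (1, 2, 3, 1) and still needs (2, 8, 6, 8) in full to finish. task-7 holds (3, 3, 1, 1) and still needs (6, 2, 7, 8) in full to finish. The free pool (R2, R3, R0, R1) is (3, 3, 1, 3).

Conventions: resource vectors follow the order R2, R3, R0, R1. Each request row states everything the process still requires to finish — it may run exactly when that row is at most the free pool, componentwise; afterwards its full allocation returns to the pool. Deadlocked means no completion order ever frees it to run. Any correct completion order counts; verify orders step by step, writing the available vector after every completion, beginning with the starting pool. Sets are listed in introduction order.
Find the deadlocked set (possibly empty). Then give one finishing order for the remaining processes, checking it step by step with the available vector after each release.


Nothing here is deadlocked.
Key observation: the pool covers task-2 at once, and every later process fits after earlier releases.
One completion order for the rest: task-2, task-5, task-1, task-0, task-7, task-3, task-4. Walking it through:
  pool = (3, 3, 1, 3)
  run task-2 (needs (3, 3, 0, 1), free (3, 3, 1, 3)); after release of (1, 2, 2, 3) the pool is (4, 5, 3, 6)
  run task-5 (needs (1, 5, 3, 5), free (4, 5, 3, 6)); after release of (0, 0, 0, 1) the pool is (4, 5, 3, 7)
  run task-1 (needs (3, 5, 0, 5), free (4, 5, 3, 7)); after release of (1, 0, 1, 0) the pool is (5, 5, 4, 7)
  run task-0 (needs (4, 5, 4, 2), free (5, 5, 4, 7)); after release of (1, 0, 3, 1) the pool is (6, 5, 7, 8)
  run task-7 (needs (6, 2, 7, 8), free (6, 5, 7, 8)); after release of (3, 3, 1, 1) the pool is (9, 8, 8, 9)
  run task-3 (needs (2, 8, 6, 8), free (9, 8, 8, 9)); after release of (1, 2, 3, 1) the pool is (10, 10, 11, 10)
  run task-4 (needs (10, 10, 8, 6), free (10, 10, 11, 10)); after release of (0, 3, 2, 0) the pool is (10, 13, 13, 10)


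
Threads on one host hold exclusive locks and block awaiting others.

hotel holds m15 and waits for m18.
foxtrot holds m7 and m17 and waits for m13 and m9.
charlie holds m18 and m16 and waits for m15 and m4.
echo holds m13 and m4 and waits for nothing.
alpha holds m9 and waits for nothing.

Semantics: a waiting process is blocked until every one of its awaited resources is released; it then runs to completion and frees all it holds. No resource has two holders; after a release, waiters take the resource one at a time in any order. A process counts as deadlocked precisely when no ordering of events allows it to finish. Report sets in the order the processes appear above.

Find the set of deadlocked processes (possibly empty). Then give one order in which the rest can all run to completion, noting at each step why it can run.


Deadlocked set: hotel and charlie.
Key observation: the waits loop around hotel -> charlie -> hotel with no way out; no other process is dragged down with it.
One completion order for the rest: echo, alpha, foxtrot.
Step-by-step check:
  run echo (it waits on nothing); releases m13 and m4
  run alpha (it waits on nothing); releases m9
  run foxtrot (all its waits — m13 and m9 — are resolved); releases m7 and m17


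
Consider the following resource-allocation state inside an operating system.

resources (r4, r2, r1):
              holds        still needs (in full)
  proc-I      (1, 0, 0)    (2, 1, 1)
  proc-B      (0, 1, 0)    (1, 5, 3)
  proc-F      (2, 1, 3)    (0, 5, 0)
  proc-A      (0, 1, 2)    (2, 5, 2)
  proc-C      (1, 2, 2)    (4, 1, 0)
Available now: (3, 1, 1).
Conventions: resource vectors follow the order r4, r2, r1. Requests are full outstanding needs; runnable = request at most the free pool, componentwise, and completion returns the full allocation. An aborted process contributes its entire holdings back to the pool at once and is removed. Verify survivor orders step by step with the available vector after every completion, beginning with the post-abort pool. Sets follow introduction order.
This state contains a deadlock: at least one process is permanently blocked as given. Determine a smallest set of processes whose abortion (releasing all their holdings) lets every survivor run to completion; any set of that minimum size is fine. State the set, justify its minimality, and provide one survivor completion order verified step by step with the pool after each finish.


The answer: abort proc-F and proc-A.
Key observation: the returned (2, 2, 5) from proc-F and proc-A is what brings proc-B — unrunnable before, under any order — into play at step 3.
No one abort is enough; case by case: proc-I alone leaves proc-B blocked (short on r2); proc-B alone leaves proc-F blocked (short on r2); proc-F alone leaves proc-B blocked (short on r2); proc-A alone leaves proc-B blocked (short on r2); proc-C alone leaves proc-B blocked (short on r2).
Survivors finish in the order: proc-C, proc-I, proc-B. Check, step by step (pool after the aborts first):
  pool = (5, 3, 6)
  run proc-C (needs (4, 1, 0), free (5, 3, 6)); after release of (1, 2, 2) the pool is (6, 5, 8)
  run proc-I (needs (2, 1, 1), free (6, 5, 8)); after release of (1, 0, 0) the pool is (7, 5, 8)
  run proc-B (needs (1, 5, 3), free (7, 5, 8)); after release of (0, 1, 0) the pool is (7, 6, 8)
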